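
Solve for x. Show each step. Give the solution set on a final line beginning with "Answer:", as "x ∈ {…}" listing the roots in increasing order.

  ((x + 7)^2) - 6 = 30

Step 1. [((x + 7)^2) - 6 = 30] 6 comes off first (add 6). So sub: (x + 7)^2 = 36.
Step 2. [(x + 7)^2 = 36] 36 ≥ 0, LHS is (·)² — take ±√ ⇒ sqrt: x + 7 = 6 or -6.
Step 3. [x + 7 = 6 or -6] 7 comes off first (subtract 7). So sub: x = -1 or -13.

Answer: x ∈ {-13, -1}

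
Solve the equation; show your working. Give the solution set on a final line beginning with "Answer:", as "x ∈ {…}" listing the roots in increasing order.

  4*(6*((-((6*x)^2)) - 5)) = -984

Step 1. [4*(6*((-((6*x)^2)) - 5)) = -984] leading coefficient 4: divide by 4 ⇒ div: 6*((-((6*x)^2)) - 5) = -246.
Step 2. [6*((-((6*x)^2)) - 5) = -246] divide by the outer 6 ⇒ div: (-((6*x)^2)) - 5 = -41.
Step 3. [(-((6*x)^2)) - 5 = -41] add 5: x sits inside (… - 5), so sub: -((6*x)^2) = -36.
Step 4. [-((6*x)^2) = -36] flip signs both sides. So neg: (6*x)^2 = 36.
Step 5. [(6*x)^2 = 36] √ both sides: 36 ≥ 0 gives two branches, so sqrt: 6*x = 6 or -6.
Step 6. [6*x = 6 or -6] LHS = 6·(…); ÷6 both sides. So div: x = 1 or -1.

Answer: x ∈ {-1, 1}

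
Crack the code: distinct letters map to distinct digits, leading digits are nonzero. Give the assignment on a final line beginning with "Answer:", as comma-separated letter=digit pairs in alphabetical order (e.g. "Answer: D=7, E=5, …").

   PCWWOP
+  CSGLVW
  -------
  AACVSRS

Step 1. [A] the sum has 7 digits but both addends have 6; that extra leading digit A is the final carry, namely 1 ⇒ A=1.
Step 2. [col 1: P + W ≡ S (mod 10)] several values work for S in column 1 (P + W ≡ S (mod 10), carry-in 0); try S=9 ⇒ S=9.
Step 3. [col 1: P + W ≡ S (mod 10)] several values work for W in column 1 (P + W ≡ S (mod 10), carry-in 0); try W=5 ⇒ W=5.
Step 4. [col 1: P + W ≡ S (mod 10)] from column 1 (W=5, S=9, carry-in 0, digits 1,5,9 already taken and all letters distinct): P must equal 4 ⇒ P=4.
Step 5. [col 2: O + V ≡ R (mod 10)] several values work for R in column 2 (O + V ≡ R (mod 10), carry-in 0); try R=0 ⇒ R=0.
Step 6. [col 2: O + V ≡ R (mod 10)] column 2 (O + V ≡ R (mod 10), carry-in 0) doesn't pin O yet; pick O=8 and continue. So O=8.
Step 7. [col 2: O + V ≡ R (mod 10)] from column 2 (O=8, R=0, carry-in 0, digits 0,1,4,5,8,9 already taken and all letters distinct): V must equal 2, so V=2.
Step 8. [col 3: W + L ≡ S (mod 10)] column 3: given W=5, S=9, carry-in 1, and digits 0,1,2,4,5,8,9 already taken and all letters distinct, W+L≡S (mod 10) forces L=3 ⇒ L=3.
Step 9. [col 4: W + G ≡ V (mod 10)] from column 4 (W=5, V=2, carry-in 0, digits 0,1,2,3,4,5,8,9 already taken and all letters distinct): G must equal 7, so G=7.
Step 10. [col 5: C + S ≡ C (mod 10)] from column 5 (S=9, carry-in 1, digits 0,1,2,3,4,5,7,8,9 already taken and all letters distinct): C must equal 6 ⇒ C=6.

Answer: A=1, C=6, G=7, L=3, O=8, P=4, R=0, S=9, V=2, W=5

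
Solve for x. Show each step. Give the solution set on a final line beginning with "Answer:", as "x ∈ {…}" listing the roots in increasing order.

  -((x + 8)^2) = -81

Step 1. [-((x + 8)^2) = -81] flip signs both sides, so neg: (x + 8)^2 = 81.
Step 2. [(x + 8)^2 = 81] LHS squared, RHS 81 ≥ 0: apply √ (±), so sqrt: x + 8 = 9 or -9.
Step 3. [x + 8 = 9 or -9] +8 is outermost — subtract 8 both sides ⇒ sub: x = 1 or -17.

Answer: x ∈ {-17, 1}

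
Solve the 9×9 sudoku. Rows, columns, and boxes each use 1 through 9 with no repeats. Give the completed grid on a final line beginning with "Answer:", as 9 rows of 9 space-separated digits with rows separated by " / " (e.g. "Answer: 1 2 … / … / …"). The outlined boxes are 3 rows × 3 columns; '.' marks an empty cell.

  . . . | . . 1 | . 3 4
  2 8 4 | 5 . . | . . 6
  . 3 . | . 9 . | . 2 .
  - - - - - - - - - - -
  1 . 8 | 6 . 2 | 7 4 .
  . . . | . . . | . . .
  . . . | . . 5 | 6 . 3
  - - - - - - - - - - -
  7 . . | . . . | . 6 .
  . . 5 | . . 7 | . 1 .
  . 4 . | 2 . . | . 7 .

Step 1. [r5c8∈{5,8,9}] in col 8, 5 fits only at r5c8. So r5c8=5.
Step 2. [r4c5∈{3}] r4c5 is down to just 3, so r4c5=3.
Step 3. [r4c9∈{9}] only 9 remains possible at r4c9. So r4c9=9.
Step 4. [r3c3∈{1,6,7}] box 1 places 1 nowhere but r3c3 ⇒ r3c3=1.
Step 5. [r9c5∈{1,5,6,8}] r9c5 is the only open cell in row 9 admitting 1 ⇒ r9c5=1.
Step 6. [r6c4∈{1,4,7,8,9}] row 6 places 1 nowhere but r6c4, so r6c4=1.
Step 7. [r2c5∈{7}] nothing but 7 survives at r2c5 ⇒ r2c5=7.
Step 8. [r1c4∈{8}] nothing but 8 survives at r1c4. So r1c4=8.
Step 9. [r3c4∈{4}] r3c4 has the single candidate 4 ⇒ r3c4=4.
Step 10. [r7c5∈{4,5,8}] in col 5, 5 fits only at r7c5. So r7c5=5.
Step 11. [r5c4∈{7,9}] in col 4, 7 fits only at r5c4 ⇒ r5c4=7.
Step 12. [r5c6∈{4,8,9}] in box 5, 9 fits only at r5c6 ⇒ r5c6=9.
Step 13. [r7c6∈{3,4,8}] 4 has one home in col 6: r7c6, so r7c6=4.
Step 14. [r9c6∈{3,6,8}] r9c6 is the only open cell in col 6 admitting 8. So r9c6=8.
Step 15. [r8c1∈{3,6,8,9}] col 1 places 8 nowhere but r8c1. So r8c1=8.
Step 16. [r8c9∈{2}] r8c9's peers cover all but 2 ⇒ r8c9=2.
Step 17. [r5c7∈{1,2,8}] in col 7, 2 fits only at r5c7 ⇒ r5c7=2.
Step 18. [r5c2∈{6}] r5c2's peers cover all but 6 ⇒ r5c2=6.
Step 19. [r8c2∈{9}] nothing but 9 survives at r8c2 ⇒ r8c2=9.
Step 20. [r9c7∈{3,5,9}] row 9 places 9 nowhere but r9c7 ⇒ r9c7=9.
Step 21. [r1c7∈{5}] r1c7's peers cover all but 5 ⇒ r1c7=5.
Step 22. [r7c9∈{8}] r7c9 has the single candidate 8, so r7c9=8.
Step 23. [r5c3∈{3}] r5c3 is down to just 3, so r5c3=3.
Step 24. [r3c6∈{6}] nothing but 6 survives at r3c6 ⇒ r3c6=6.
Step 25. [r8c4∈{3}] only 3 remains possible at r8c4 ⇒ r8c4=3.
Step 26. [r5c5∈{4,8}] in row 5, 8 fits only at r5c5. So r5c5=8.
Step 27. [r1c2∈{7}] r1c2 is down to just 7. So r1c2=7.
Step 28. [r6c2∈{2}] nothing but 2 survives at r6c2. So r6c2=2.
Step 29. [r9c3∈{6}] r9c3 has the single candidate 6, so r9c3=6.
Step 30. [r1c3∈{9}] only 9 remains possible at r1c3. So r1c3=9.
Step 31. [r5c1∈{4}] r5c1's peers cover all but 4, so r5c1=4.
Step 32. [r9c1∈{3}] nothing but 3 survives at r9c1, so r9c1=3.
Step 33. [r6c3∈{7}] r6c3's peers cover all but 7. So r6c3=7.
Step 34. [r4c2∈{5}] r4c2's peers cover all but 5 ⇒ r4c2=5.
Step 35. [r1c1∈{6}] r1c1's peers cover all but 6. So r1c1=6.
Step 36. [r6c5∈{4}] only 4 remains possible at r6c5, so r6c5=4.
Step 37. [r6c1∈{9}] r6c1 is down to just 9 ⇒ r6c1=9.
Step 38. [r7c7∈{3}] r7c7 has the single candidate 3, so r7c7=3.
Step 39. [r7c2∈{1}] only 1 remains possible at r7c2, so r7c2=1.
Step 40. [r8c5∈{6}] only 6 remains possible at r8c5 ⇒ r8c5=6.
Step 41. [r3c7∈{8}] r3c7 is down to just 8, so r3c7=8.
Step 42. [r3c1∈{5}] r3c1 is down to just 5 ⇒ r3c1=5.
Step 43. [r8c7∈{4}] only 4 remains possible at r8c7 ⇒ r8c7=4.
Step 44. [r2c8∈{9}] r2c8 is down to just 9 ⇒ r2c8=9.
Step 45. [r6c8∈{8}] r6c8 has the single candidate 8 ⇒ r6c8=8.
Step 46. [r3c9∈{7}] r3c9 is down to just 7 ⇒ r3c9=7.
Step 47. [r2c6∈{3}] nothing but 3 survives at r2c6, so r2c6=3.
Step 48. [r9c9∈{5}] r9c9 has the single candidate 5. So r9c9=5.
Step 49. [r7c3∈{2}] only 2 remains possible at r7c3 ⇒ r7c3=2.
Step 50. [r5c9∈{1}] r5c9 has the single candidate 1, so r5c9=1.
Step 51. [r2c7∈{1}] r2c7 has the single candidate 1, so r2c7=1.
Step 52. [r1c5∈{2}] r1c5's peers cover all but 2, so r1c5=2.
Step 53. [r7c4∈{9}] only 9 remains possible at r7c4. So r7c4=9.

Answer: 6 7 9 8 2 1 5 3 4 / 2 8 4 5 7 3 1 9 6 / 5 3 1 4 9 6 8 2 7 / 1 5 8 6 3 2 7 4 9 / 4 6 3 7 8 9 2 5 1 / 9 2 7 1 4 5 6 8 3 / 7 1 2 9 5 4 3 6 8 / 8 9 5 3 6 7 4 1 2 / 3 4 6 2 1 8 9 7 5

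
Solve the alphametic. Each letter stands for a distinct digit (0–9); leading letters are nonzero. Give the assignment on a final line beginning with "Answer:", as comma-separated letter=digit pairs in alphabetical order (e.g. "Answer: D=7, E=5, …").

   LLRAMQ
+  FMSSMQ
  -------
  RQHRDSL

Step 1. [col 1: Q + Q ≡ L (mod 10)] no forcing yet in column 1 (carry-in 0); L=4 is free and consistent — try it ⇒ L=4.
Step 2. [col 1: Q + Q ≡ L (mod 10)] several values work for Q in column 1 (Q + Q ≡ L (mod 10), carry-in 0); try Q=2. So Q=2.
Step 3. [col 2: M + M ≡ S (mod 10)] no forcing yet in column 2 (carry-in 0); S=0 is free and consistent — try it. So S=0.
Step 4. [R] the sum has 7 digits but both addends have 6; that extra leading digit R is the final carry, namely 1 ⇒ R=1.
Step 5. [col 2: M + M ≡ S (mod 10)] in column 2 we have M+M≡S with carry-in 0; given S=0 and digits 0,1,2,4 already taken and all letters distinct, that pins M to 5 ⇒ M=5.
Step 6. [col 3: A + S ≡ D (mod 10)] several values work for D in column 3 (A + S ≡ D (mod 10), carry-in 1); try D=7 ⇒ D=7.
Step 7. [col 3: A + S ≡ D (mod 10)] from column 3 (S=0, D=7, carry-in 1, digits 0,1,2,4,5,7 already taken and all letters distinct): A must equal 6. So A=6.
Step 8. [col 5: L + M ≡ H (mod 10)] column 5: given L=4, M=5, carry-in 0, and digits 0,1,2,4,5,6,7 already taken and all letters distinct, L+M≡H (mod 10) forces H=9. So H=9.
Step 9. [col 6: L + F ≡ Q (mod 10)] column 6: given L=4, Q=2, carry-in 0, and digits 0,1,2,4,5,6,7,9 already taken and all letters distinct, L+F≡Q (mod 10) forces F=8, so F=8.

Answer: A=6, D=7, F=8, H=9, L=4, M=5, Q=2, R=1, S=0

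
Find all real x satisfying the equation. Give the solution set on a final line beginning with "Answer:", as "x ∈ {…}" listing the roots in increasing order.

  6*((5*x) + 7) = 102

Step 1. [6*((5*x) + 7) = 102] 6 out front; divide by 6. So div: (5*x) + 7 = 17.
Step 2. [(5*x) + 7 = 17] 7 comes off first (subtract 7) ⇒ sub: 5*x = 10.
Step 3. [5*x = 10] 5·(inner) — divide through by 5, so div: x = 2.

Answer: x ∈ {2}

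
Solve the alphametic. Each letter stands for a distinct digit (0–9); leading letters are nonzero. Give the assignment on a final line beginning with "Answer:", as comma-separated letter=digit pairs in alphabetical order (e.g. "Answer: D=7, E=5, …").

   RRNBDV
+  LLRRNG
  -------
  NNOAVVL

Step 1. [col 1: V + G ≡ L (mod 10)] column 1 (V + G ≡ L (mod 10), carry-in 0) doesn't pin G yet; pick G=9 and continue ⇒ G=9.
Step 2. [col 1: V + G ≡ L (mod 10)] L=7 is one option consistent with column 1 (V + G ≡ L (mod 10), carry-in 0) — take it, so L=7.
Step 3. [N] adding two 6-digit numbers gives at most 6+1 digits, and here it does — N is that final carry and must be 1. So N=1.
Step 4. [col 1: V + G ≡ L (mod 10)] in column 1 we have V+G≡L with carry-in 0; given G=9, L=7 and digits 1,7,9 already taken and all letters distinct, that pins V to 8 ⇒ V=8.
Step 5. [col 2: D + N ≡ V (mod 10)] column 2 reads D+N+carry(1)=V with N=1, V=8; with digits 1,7,8,9 already taken and all letters distinct, the only value for D is 6 ⇒ D=6.
Step 6. [col 3: B + R ≡ V (mod 10)] column 3 (B + R ≡ V (mod 10), carry-in 0) doesn't pin R yet; pick R=3 and continue. So R=3.
Step 7. [col 3: B + R ≡ V (mod 10)] in column 3 we have B+R≡V with carry-in 0; given R=3, V=8 and digits 1,3,6,7,8,9 already taken and all letters distinct, that pins B to 5. So B=5.
Step 8. [col 4: N + R ≡ A (mod 10)] column 4: given N=1, R=3, carry-in 0, and digits 1,3,5,6,7,8,9 already taken and all letters distinct, N+R≡A (mod 10) forces A=4 ⇒ A=4.
Step 9. [col 5: R + L ≡ O (mod 10)] column 5: given R=3, L=7, carry-in 0, and digits 1,3,4,5,6,7,8,9 already taken and all letters distinct, R+L≡O (mod 10) forces O=0. So O=0.

Answer: A=4, B=5, D=6, G=9, L=7, N=1, O=0, R=3, V=8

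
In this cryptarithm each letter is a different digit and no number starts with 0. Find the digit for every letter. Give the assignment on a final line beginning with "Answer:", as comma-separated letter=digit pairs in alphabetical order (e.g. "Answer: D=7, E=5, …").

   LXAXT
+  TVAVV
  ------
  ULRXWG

Step 1. [col 1: T + V ≡ G (mod 10)] no forcing yet in column 1 (carry-in 0); V=8 is free and consistent — try it. So V=8.
Step 2. [col 1: T + V ≡ G (mod 10)] several values work for T in column 1 (T + V ≡ G (mod 10), carry-in 0); try T=9. So T=9.
Step 3. [col 1: T + V ≡ G (mod 10)] column 1: given T=9, V=8, carry-in 0, and digits 8,9 already taken and all letters distinct, T+V≡G (mod 10) forces G=7, so G=7.
Step 4. [col 2: X + V ≡ W (mod 10)] column 2 (X + V ≡ W (mod 10), carry-in 1) doesn't pin W yet; pick W=4 and continue ⇒ W=4.
Step 5. [col 2: X + V ≡ W (mod 10)] in column 2 we have X+V≡W with carry-in 1; given V=8, W=4 and digits 4,7,8,9 already taken and all letters distinct, that pins X to 5. So X=5.
Step 6. [U] adding two 5-digit numbers gives at most 5+1 digits, and here it does — U is that final carry and must be 1. So U=1.
Step 7. [col 3: A + A ≡ X (mod 10)] column 3: given X=5, carry-in 1, and digits 1,4,5,7,8,9 already taken and all letters distinct, A+A≡X (mod 10) forces A=2, so A=2.
Step 8. [col 4: X + V ≡ R (mod 10)] from column 4 (X=5, V=8, carry-in 0, digits 1,2,4,5,7,8,9 already taken and all letters distinct): R must equal 3, so R=3.
Step 9. [col 5: L + T ≡ L (mod 10)] several values work for L in column 5 (L + T ≡ L (mod 10), carry-in 1); try L=6, so L=6.

Answer: A=2, G=7, L=6, R=3, T=9, U=1, V=8, W=4, X=5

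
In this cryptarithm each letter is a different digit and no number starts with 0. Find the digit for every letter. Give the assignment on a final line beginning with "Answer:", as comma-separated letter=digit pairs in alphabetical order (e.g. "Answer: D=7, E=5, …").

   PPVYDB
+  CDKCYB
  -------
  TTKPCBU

Step 1. [col 1: B + B ≡ U (mod 10)] several values work for B in column 1 (B + B ≡ U (mod 10), carry-in 0); try B=6, so B=6.
Step 2. [T] the sum has 7 digits but both addends have 6; that extra leading digit T is the final carry, namely 1. So T=1.
Step 3. [col 1: B + B ≡ U (mod 10)] column 1: given B=6, carry-in 0, and digits 1,6 already taken and all letters distinct, B+B≡U (mod 10) forces U=2 ⇒ U=2.
Step 4. [col 2: D + Y ≡ B (mod 10)] no forcing yet in column 2 (carry-in 1); Y=0 is free and consistent — try it. So Y=0.
Step 5. [col 2: D + Y ≡ B (mod 10)] column 2 reads D+Y+carry(1)=B with Y=0, B=6; with digits 0,1,2,6 already taken and all letters distinct, the only value for D is 5. So D=5.
Step 6. [col 3: Y + C ≡ C (mod 10)] C=8 is one option consistent with column 3 (Y + C ≡ C (mod 10), carry-in 0) — take it ⇒ C=8.
Step 7. [col 4: V + K ≡ P (mod 10)] K=9 is one option consistent with column 4 (V + K ≡ P (mod 10), carry-in 0) — take it ⇒ K=9.
Step 8. [col 4: V + K ≡ P (mod 10)] from column 4 (K=9, carry-in 0, digits 0,1,2,5,6,8,9 already taken and all letters distinct): V must equal 4, so V=4.
Step 9. [col 4: V + K ≡ P (mod 10)] in column 4 we have V+K≡P with carry-in 0; given V=4, K=9 and digits 0,1,2,4,5,6,8,9 already taken and all letters distinct, that pins P to 3, so P=3.

Answer: B=6, C=8, D=5, K=9, P=3, T=1, U=2, V=4, Y=0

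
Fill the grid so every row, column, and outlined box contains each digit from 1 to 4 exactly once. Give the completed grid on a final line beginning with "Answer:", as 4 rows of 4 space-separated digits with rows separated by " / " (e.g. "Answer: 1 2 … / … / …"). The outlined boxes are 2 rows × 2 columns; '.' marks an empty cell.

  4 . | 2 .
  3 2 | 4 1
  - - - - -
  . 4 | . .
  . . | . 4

Step 1. [r4c1∈{1,2}] r4c1 is the only open cell in row 4 admitting 2 ⇒ r4c1=2.
Step 2. [r4c2∈{1,3}] in col 2, 3 fits only at r4c2. So r4c2=3.
Step 3. [r3c3∈{1,3}] 3 has one home in col 3: r3c3, so r3c3=3.
Step 4. [r4c3∈{1}] r4c3 has the single candidate 1. So r4c3=1.
Step 5. [r3c1∈{1}] r3c1 has the single candidate 1 ⇒ r3c1=1.
Step 6. [r3c4∈{2}] r3c4 has the single candidate 2. So r3c4=2.
Step 7. [r1c4∈{3}] only 3 remains possible at r1c4, so r1c4=3.
Step 8. [r1c2∈{1}] r1c2 has the single candidate 1 ⇒ r1c2=1.

Answer: 4 1 2 3 / 3 2 4 1 / 1 4 3 2 / 2 3 1 4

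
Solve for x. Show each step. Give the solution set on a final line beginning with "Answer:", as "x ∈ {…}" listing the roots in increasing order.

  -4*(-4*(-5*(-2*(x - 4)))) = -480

Step 1. [-4*(-4*(-5*(-2*(x - 4)))) = -480] leading coefficient -4: divide by -4, so div: -4*(-5*(-2*(x - 4))) = 120.
Step 2. [-4*(-5*(-2*(x - 4))) = 120] LHS = -4·(…); ÷-4 both sides. So div: -5*(-2*(x - 4)) = -30.
Step 3. [-5*(-2*(x - 4)) = -30] leading coefficient -5: divide by -5. So div: -2*(x - 4) = 6.
Step 4. [-2*(x - 4) = 6] -2·(inner) — divide through by -2, so div: x - 4 = -3.
Step 5. [x - 4 = -3] add 4: x sits inside (… - 4), so sub: x = 1.

Answer: x ∈ {1}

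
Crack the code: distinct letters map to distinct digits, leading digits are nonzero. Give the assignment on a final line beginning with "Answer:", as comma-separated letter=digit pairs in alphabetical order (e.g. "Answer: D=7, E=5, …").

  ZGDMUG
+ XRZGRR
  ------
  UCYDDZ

Step 1. [col 1: G + R ≡ Z (mod 10)] column 1 (G + R ≡ Z (mod 10), carry-in 0) doesn't pin G yet; pick G=1 and continue ⇒ G=1.
Step 2. [col 1: G + R ≡ Z (mod 10)] no forcing yet in column 1 (carry-in 0); R=5 is free and consistent — try it ⇒ R=5.
Step 3. [col 1: G + R ≡ Z (mod 10)] from column 1 (G=1, R=5, carry-in 0, digits 1,5 already taken and all letters distinct): Z must equal 6, so Z=6.
Step 4. [col 2: U + R ≡ D (mod 10)] U=9 is one option consistent with column 2 (U + R ≡ D (mod 10), carry-in 0) — take it. So U=9.
Step 5. [col 2: U + R ≡ D (mod 10)] in column 2 we have U+R≡D with carry-in 0; given U=9, R=5 and digits 1,5,6,9 already taken and all letters distinct, that pins D to 4 ⇒ D=4.
Step 6. [col 3: M + G ≡ D (mod 10)] in column 3 we have M+G≡D with carry-in 1; given G=1, D=4 and digits 1,4,5,6,9 already taken and all letters distinct, that pins M to 2, so M=2.
Step 7. [col 4: D + Z ≡ Y (mod 10)] from column 4 (D=4, Z=6, carry-in 0, digits 1,2,4,5,6,9 already taken and all letters distinct): Y must equal 0. So Y=0.
Step 8. [col 5: G + R ≡ C (mod 10)] from column 5 (G=1, R=5, carry-in 1, digits 0,1,2,4,5,6,9 already taken and all letters distinct): C must equal 7. So C=7.
Step 9. [col 6: Z + X ≡ U (mod 10)] in column 6 we have Z+X≡U with carry-in 0; given Z=6, U=9 and digits 0,1,2,4,5,6,7,9 already taken and all letters distinct, that pins X to 3 ⇒ X=3.

Answer: C=7, D=4, G=1, M=2, R=5, U=9, X=3, Y=0, Z=6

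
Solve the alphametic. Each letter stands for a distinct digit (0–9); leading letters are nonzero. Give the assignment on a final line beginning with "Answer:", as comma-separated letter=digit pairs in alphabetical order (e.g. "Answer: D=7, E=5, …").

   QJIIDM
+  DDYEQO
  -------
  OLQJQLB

Step 1. [col 1: M + O ≡ B (mod 10)] O=1 is one option consistent with column 1 (M + O ≡ B (mod 10), carry-in 0) — take it, so O=1.
Step 2. [col 1: M + O ≡ B (mod 10)] no forcing yet in column 1 (carry-in 0); B=0 is free and consistent — try it. So B=0.
Step 3. [col 1: M + O ≡ B (mod 10)] column 1 reads M+O+carry(0)=B with O=1, B=0; with digits 0,1 already taken and all letters distinct, the only value for M is 9, so M=9.
Step 4. [col 2: D + Q ≡ L (mod 10)] column 2 (D + Q ≡ L (mod 10), carry-in 1) doesn't pin Q yet; pick Q=3 and continue, so Q=3.
Step 5. [col 2: D + Q ≡ L (mod 10)] no forcing yet in column 2 (carry-in 1); L=2 is free and consistent — try it. So L=2.
Step 6. [col 2: D + Q ≡ L (mod 10)] in column 2 we have D+Q≡L with carry-in 1; given Q=3, L=2 and digits 0,1,2,3,9 already taken and all letters distinct, that pins D to 8. So D=8.
Step 7. [col 3: I + E ≡ Q (mod 10)] several values work for I in column 3 (I + E ≡ Q (mod 10), carry-in 1); try I=7. So I=7.
Step 8. [col 3: I + E ≡ Q (mod 10)] column 3: given I=7, Q=3, carry-in 1, and digits 0,1,2,3,7,8,9 already taken and all letters distinct, I+E≡Q (mod 10) forces E=5. So E=5.
Step 9. [col 4: I + Y ≡ J (mod 10)] column 4 reads I+Y+carry(1)=J with I=7; with digits 0,1,2,3,5,7,8,9 already taken and all letters distinct, the only value for J is 4, so J=4.
Step 10. [col 4: I + Y ≡ J (mod 10)] in column 4 we have I+Y≡J with carry-in 1; given I=7, J=4 and digits 0,1,2,3,4,5,7,8,9 already taken and all letters distinct, that pins Y to 6. So Y=6.

Answer: B=0, D=8, E=5, I=7, J=4, L=2, M=9, O=1, Q=3, Y=6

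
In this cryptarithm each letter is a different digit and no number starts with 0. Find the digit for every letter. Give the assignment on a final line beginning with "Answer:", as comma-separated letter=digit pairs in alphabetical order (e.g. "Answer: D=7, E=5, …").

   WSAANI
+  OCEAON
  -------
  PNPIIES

Step 1. [col 1: I + N ≡ S (mod 10)] N=5 is one option consistent with column 1 (I + N ≡ S (mod 10), carry-in 0) — take it, so N=5.
Step 2. [col 1: I + N ≡ S (mod 10)] no forcing yet in column 1 (carry-in 0); I=7 is free and consistent — try it. So I=7.
Step 3. [P] the sum has 7 digits but both addends have 6; that extra leading digit P is the final carry, namely 1 ⇒ P=1.
Step 4. [col 1: I + N ≡ S (mod 10)] in column 1 we have I+N≡S with carry-in 0; given I=7, N=5 and digits 1,5,7 already taken and all letters distinct, that pins S to 2 ⇒ S=2.
Step 5. [col 2: N + O ≡ E (mod 10)] E=4 is one option consistent with column 2 (N + O ≡ E (mod 10), carry-in 1) — take it ⇒ E=4.
Step 6. [col 2: N + O ≡ E (mod 10)] in column 2 we have N+O≡E with carry-in 1; given N=5, E=4 and digits 1,2,4,5,7 already taken and all letters distinct, that pins O to 8 ⇒ O=8.
Step 7. [col 3: A + A ≡ I (mod 10)] from column 3 (I=7, carry-in 1, digits 1,2,4,5,7,8 already taken and all letters distinct): A must equal 3. So A=3.
Step 8. [col 5: S + C ≡ P (mod 10)] column 5: given S=2, P=1, carry-in 0, and digits 1,2,3,4,5,7,8 already taken and all letters distinct, S+C≡P (mod 10) forces C=9. So C=9.
Step 9. [col 6: W + O ≡ N (mod 10)] from column 6 (O=8, N=5, carry-in 1, digits 1,2,3,4,5,7,8,9 already taken and all letters distinct): W must equal 6 ⇒ W=6.

Answer: A=3, C=9, E=4, I=7, N=5, O=8, P=1, S=2, W=6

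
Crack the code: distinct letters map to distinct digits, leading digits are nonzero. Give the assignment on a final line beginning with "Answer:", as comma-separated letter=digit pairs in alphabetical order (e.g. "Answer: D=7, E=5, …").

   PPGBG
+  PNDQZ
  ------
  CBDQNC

Step 1. [col 1: G + Z ≡ C (mod 10)] C=1 is one option consistent with column 1 (G + Z ≡ C (mod 10), carry-in 0) — take it, so C=1.
Step 2. [col 1: G + Z ≡ C (mod 10)] several values work for G in column 1 (G + Z ≡ C (mod 10), carry-in 0); try G=9. So G=9.
Step 3. [col 1: G + Z ≡ C (mod 10)] in column 1 we have G+Z≡C with carry-in 0; given G=9, C=1 and digits 1,9 already taken and all letters distinct, that pins Z to 2. So Z=2.
Step 4. [col 2: B + Q ≡ N (mod 10)] Q=4 is one option consistent with column 2 (B + Q ≡ N (mod 10), carry-in 1) — take it. So Q=4.
Step 5. [col 2: B + Q ≡ N (mod 10)] no forcing yet in column 2 (carry-in 1); N=8 is free and consistent — try it. So N=8.
Step 6. [col 2: B + Q ≡ N (mod 10)] column 2: given Q=4, N=8, carry-in 1, and digits 1,2,4,8,9 already taken and all letters distinct, B+Q≡N (mod 10) forces B=3. So B=3.
Step 7. [col 3: G + D ≡ Q (mod 10)] from column 3 (G=9, Q=4, carry-in 0, digits 1,2,3,4,8,9 already taken and all letters distinct): D must equal 5. So D=5.
Step 8. [col 4: P + N ≡ D (mod 10)] column 4: given N=8, D=5, carry-in 1, and digits 1,2,3,4,5,8,9 already taken and all letters distinct, P+N≡D (mod 10) forces P=6. So P=6.

Answer: B=3, C=1, D=5, G=9, N=8, P=6, Q=4, Z=2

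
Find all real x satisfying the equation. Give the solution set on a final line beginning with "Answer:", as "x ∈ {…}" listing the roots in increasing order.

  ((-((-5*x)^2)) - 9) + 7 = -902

Step 1. [((-((-5*x)^2)) - 9) + 7 = -902] peel the +7: subtract 7 from each side, so sub: (-((-5*x)^2)) - 9 = -909.
Step 2. [(-((-5*x)^2)) - 9 = -909] -9 is outermost — add 9 both sides ⇒ sub: -((-5*x)^2) = -900.
Step 3. [-((-5*x)^2) = -900] leading − — multiply by −1. So neg: (-5*x)^2 = 900.
Step 4. [(-5*x)^2 = 900] 900 ≥ 0, LHS is (·)² — take ±√ ⇒ sqrt: -5*x = 30 or -30.
Step 5. [-5*x = 30 or -30] -5 out front; divide by -5. So div: x = -6 or 6.

Answer: x ∈ {-6, 6}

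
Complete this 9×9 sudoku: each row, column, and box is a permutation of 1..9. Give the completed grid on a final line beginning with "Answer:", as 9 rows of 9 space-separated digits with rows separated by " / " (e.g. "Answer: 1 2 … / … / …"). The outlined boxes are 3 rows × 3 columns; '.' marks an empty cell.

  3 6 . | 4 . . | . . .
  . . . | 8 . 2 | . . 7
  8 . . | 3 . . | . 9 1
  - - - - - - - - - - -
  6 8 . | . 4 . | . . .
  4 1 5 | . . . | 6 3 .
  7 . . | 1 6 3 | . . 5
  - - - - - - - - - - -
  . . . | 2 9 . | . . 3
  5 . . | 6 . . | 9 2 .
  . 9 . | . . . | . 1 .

Step 1. [r1c6∈{1,5,7,9}] r1c6 is the only open cell in box 2 admitting 9, so r1c6=9.
Step 2. [r8c2∈{3,4,7}] r8c2 is the only open cell in col 2 admitting 3 ⇒ r8c2=3.
Step 3. [r4c8∈{7}] r4c8's peers cover all but 7, so r4c8=7.
Step 4. [r4c6∈{5}] r4c6 is down to just 5 ⇒ r4c6=5.
Step 5. [r7c1∈{1}] r7c1 has the single candidate 1, so r7c1=1.
Step 6. [r6c2∈{2}] r6c2 has the single candidate 2 ⇒ r6c2=2.
Step 7. [r8c6∈{1,4,7,8}] 1 has one home in col 6: r8c6. So r8c6=1.
Step 8. [r9c9∈{4,6,8}] across col 9, 6 lands solely at r9c9. So r9c9=6.
Step 9. [r8c9∈{4,8}] across col 9, 4 lands solely at r8c9. So r8c9=4.
Step 10. [r5c5∈{2,7,8}] across col 5, 2 lands solely at r5c5. So r5c5=2.
Step 11. [r5c6∈{7,8}] box 5 places 8 nowhere but r5c6, so r5c6=8.
Step 12. [r9c4∈{5,7}] across col 4, 5 lands solely at r9c4 ⇒ r9c4=5.
Step 13. [r4c4∈{9}] only 9 remains possible at r4c4 ⇒ r4c4=9.
Step 14. [r7c3∈{4,6,7,8}] 6 has one home in row 7: r7c3. So r7c3=6.
Step 15. [r1c9∈{2,8}] 8 has one home in col 9: r1c9 ⇒ r1c9=8.
Step 16. [r1c8∈{5}] r1c8's peers cover all but 5, so r1c8=5.
Step 17. [r7c8∈{8}] only 8 remains possible at r7c8 ⇒ r7c8=8.
Step 18. [r9c7∈{7}] r9c7's peers cover all but 7 ⇒ r9c7=7.
Step 19. [r1c7∈{2}] r1c7 has the single candidate 2, so r1c7=2.
Step 20. [r3c7∈{4}] nothing but 4 survives at r3c7. So r3c7=4.
Step 21. [r3c3∈{2,7}] across row 3, 2 lands solely at r3c3, so r3c3=2.
Step 22. [r9c6∈{4}] r9c6 is down to just 4 ⇒ r9c6=4.
Step 23. [r7c6∈{7}] r7c6's peers cover all but 7, so r7c6=7.
Step 24. [r2c3∈{1,4,9}] r2c3 is the only open cell in col 3 admitting 4, so r2c3=4.
Step 25. [r3c2∈{5,7}] in col 2, 7 fits only at r3c2, so r3c2=7.
Step 26. [r9c3∈{8}] nothing but 8 survives at r9c3, so r9c3=8.
Step 27. [r2c5∈{1,5}] r2c5 is the only open cell in row 2 admitting 1. So r2c5=1.
Step 28. [r6c3∈{9}] only 9 remains possible at r6c3. So r6c3=9.
Step 29. [r1c3∈{1}] r1c3's peers cover all but 1. So r1c3=1.
Step 30. [r4c9∈{2}] r4c9 is down to just 2, so r4c9=2.
Step 31. [r2c8∈{6}] nothing but 6 survives at r2c8, so r2c8=6.
Step 32. [r2c7∈{3}] r2c7 is down to just 3 ⇒ r2c7=3.
Step 33. [r2c1∈{9}] only 9 remains possible at r2c1 ⇒ r2c1=9.
Step 34. [r1c5∈{7}] nothing but 7 survives at r1c5. So r1c5=7.
Step 35. [r9c5∈{3}] r9c5's peers cover all but 3 ⇒ r9c5=3.
Step 36. [r5c4∈{7}] only 7 remains possible at r5c4 ⇒ r5c4=7.
Step 37. [r2c2∈{5}] nothing but 5 survives at r2c2 ⇒ r2c2=5.
Step 38. [r4c7∈{1}] r4c7 is down to just 1. So r4c7=1.
Step 39. [r3c6∈{6}] only 6 remains possible at r3c6 ⇒ r3c6=6.
Step 40. [r9c1∈{2}] nothing but 2 survives at r9c1 ⇒ r9c1=2.
Step 41. [r7c2∈{4}] r7c2 is down to just 4. So r7c2=4.
Step 42. [r3c5∈{5}] r3c5 is down to just 5, so r3c5=5.
Step 43. [r4c3∈{3}] r4c3's peers cover all but 3 ⇒ r4c3=3.
Step 44. [r5c9∈{9}] r5c9 has the single candidate 9. So r5c9=9.
Step 45. [r8c5∈{8}] r8c5's peers cover all but 8. So r8c5=8.
Step 46. [r6c7∈{8}] r6c7 is down to just 8, so r6c7=8.
Step 47. [r8c3∈{7}] r8c3's peers cover all but 7 ⇒ r8c3=7.
Step 48. [r7c7∈{5}] only 5 remains possible at r7c7. So r7c7=5.
Step 49. [r6c8∈{4}] only 4 remains possible at r6c8. So r6c8=4.

Answer: 3 6 1 4 7 9 2 5 8 / 9 5 4 8 1 2 3 6 7 / 8 7 2 3 5 6 4 9 1 / 6 8 3 9 4 5 1 7 2 / 4 1 5 7 2 8 6 3 9 / 7 2 9 1 6 3 8 4 5 / 1 4 6 2 9 7 5 8 3 / 5 3 7 6 8 1 9 2 4 / 2 9 8 5 3 4 7 1 6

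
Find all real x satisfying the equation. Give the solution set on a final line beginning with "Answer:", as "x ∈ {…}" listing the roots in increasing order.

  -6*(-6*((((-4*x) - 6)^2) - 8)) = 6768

Step 1. [-6*(-6*((((-4*x) - 6)^2) - 8)) = 6768] -6·(inner) — divide through by -6. So div: -6*((((-4*x) - 6)^2) - 8) = -1128.
Step 2. [-6*((((-4*x) - 6)^2) - 8) = -1128] leading coefficient -6: divide by -6 ⇒ div: (((-4*x) - 6)^2) - 8 = 188.
Step 3. [(((-4*x) - 6)^2) - 8 = 188] 8 comes off first (add 8), so sub: ((-4*x) - 6)^2 = 196.
Step 4. [((-4*x) - 6)^2 = 196] LHS squared, RHS 196 ≥ 0: apply √ (±) ⇒ sqrt: (-4*x) - 6 = 14 or -14.
Step 5. [(-4*x) - 6 = 14 or -14] the outer -6 inverts by adding 6, so sub: -4*x = 20 or -8.
Step 6. [-4*x = 20 or -8] leading coefficient -4: divide by -4, so div: x = -5 or 2.

Answer: x ∈ {-5, 2}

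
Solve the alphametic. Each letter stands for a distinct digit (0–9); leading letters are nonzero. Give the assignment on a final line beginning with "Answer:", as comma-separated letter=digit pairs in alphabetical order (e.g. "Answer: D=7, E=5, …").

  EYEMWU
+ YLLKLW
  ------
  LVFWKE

Step 1. [col 1: U + W ≡ E (mod 10)] no forcing yet in column 1 (carry-in 0); W=8 is free and consistent — try it, so W=8.
Step 2. [col 1: U + W ≡ E (mod 10)] column 1 (U + W ≡ E (mod 10), carry-in 0) doesn't pin E yet; pick E=1 and continue. So E=1.
Step 3. [col 1: U + W ≡ E (mod 10)] from column 1 (W=8, E=1, carry-in 0, digits 1,8 already taken and all letters distinct): U must equal 3, so U=3.
Step 4. [col 2: W + L ≡ K (mod 10)] several values work for L in column 2 (W + L ≡ K (mod 10), carry-in 1); try L=6, so L=6.
Step 5. [col 2: W + L ≡ K (mod 10)] column 2: given W=8, L=6, carry-in 1, and digits 1,3,6,8 already taken and all letters distinct, W+L≡K (mod 10) forces K=5, so K=5.
Step 6. [col 3: M + K ≡ W (mod 10)] column 3 reads M+K+carry(1)=W with K=5, W=8; with digits 1,3,5,6,8 already taken and all letters distinct, the only value for M is 2 ⇒ M=2.
Step 7. [col 4: E + L ≡ F (mod 10)] column 4 reads E+L+carry(0)=F with E=1, L=6; with digits 1,2,3,5,6,8 already taken and all letters distinct, the only value for F is 7, so F=7.
Step 8. [col 5: Y + L ≡ V (mod 10)] column 5: given L=6, carry-in 0, and digits 1,2,3,5,6,7,8 already taken and all letters distinct, Y+L≡V (mod 10) forces V=0, so V=0.
Step 9. [col 5: Y + L ≡ V (mod 10)] column 5 reads Y+L+carry(0)=V with L=6, V=0; with digits 0,1,2,3,5,6,7,8 already taken and all letters distinct, the only value for Y is 4 ⇒ Y=4.

Answer: E=1, F=7, K=5, L=6, M=2, U=3, V=0, W=8, Y=4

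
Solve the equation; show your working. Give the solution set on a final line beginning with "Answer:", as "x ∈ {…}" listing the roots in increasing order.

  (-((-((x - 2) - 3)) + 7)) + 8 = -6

Step 1. [(-((-((x - 2) - 3)) + 7)) + 8 = -6] the outer +8 inverts by subtracting 8. So sub: -((-((x - 2) - 3)) + 7) = -14.
Step 2. [-((-((x - 2) - 3)) + 7) = -14] leading − — multiply by −1 ⇒ neg: (-((x - 2) - 3)) + 7 = 14.
Step 3. [(-((x - 2) - 3)) + 7 = 14] the outer +7 inverts by subtracting 7 ⇒ sub: -((x - 2) - 3) = 7.
Step 4. [-((x - 2) - 3) = 7] flip signs both sides ⇒ neg: (x - 2) - 3 = -7.
Step 5. [(x - 2) - 3 = -7] add 3: x sits inside (… - 3), so sub: x - 2 = -4.
Step 6. [x - 2 = -4] -2 is outermost — add 2 both sides ⇒ sub: x = -2.

Answer: x ∈ {-2}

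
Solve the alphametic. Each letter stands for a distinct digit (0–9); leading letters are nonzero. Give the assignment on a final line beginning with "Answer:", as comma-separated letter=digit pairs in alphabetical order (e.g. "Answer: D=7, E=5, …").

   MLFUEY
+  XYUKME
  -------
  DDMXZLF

Step 1. [col 1: Y + E ≡ F (mod 10)] E=3 is one option consistent with column 1 (Y + E ≡ F (mod 10), carry-in 0) — take it ⇒ E=3.
Step 2. [col 1: Y + E ≡ F (mod 10)] several values work for Y in column 1 (Y + E ≡ F (mod 10), carry-in 0); try Y=6 ⇒ Y=6.
Step 3. [D] D is the leading digit of a 7-digit sum of two 6-digit numbers; the final carry is exactly 1, so D=1.
Step 4. [col 1: Y + E ≡ F (mod 10)] column 1 reads Y+E+carry(0)=F with Y=6, E=3; with digits 1,3,6 already taken and all letters distinct, the only value for F is 9, so F=9.
Step 5. [col 2: E + M ≡ L (mod 10)] column 2 (E + M ≡ L (mod 10), carry-in 0) doesn't pin L yet; pick L=0 and continue. So L=0.
Step 6. [col 2: E + M ≡ L (mod 10)] in column 2 we have E+M≡L with carry-in 0; given E=3, L=0 and digits 0,1,3,6,9 already taken and all letters distinct, that pins M to 7, so M=7.
Step 7. [col 3: U + K ≡ Z (mod 10)] no forcing yet in column 3 (carry-in 1); Z=8 is free and consistent — try it. So Z=8.
Step 8. [col 3: U + K ≡ Z (mod 10)] several values work for U in column 3 (U + K ≡ Z (mod 10), carry-in 1); try U=5. So U=5.
Step 9. [col 3: U + K ≡ Z (mod 10)] column 3: given U=5, Z=8, carry-in 1, and digits 0,1,3,5,6,7,8,9 already taken and all letters distinct, U+K≡Z (mod 10) forces K=2 ⇒ K=2.
Step 10. [col 4: F + U ≡ X (mod 10)] column 4: given F=9, U=5, carry-in 0, and digits 0,1,2,3,5,6,7,8,9 already taken and all letters distinct, F+U≡X (mod 10) forces X=4 ⇒ X=4.

Answer: D=1, E=3, F=9, K=2, L=0, M=7, U=5, X=4, Y=6, Z=8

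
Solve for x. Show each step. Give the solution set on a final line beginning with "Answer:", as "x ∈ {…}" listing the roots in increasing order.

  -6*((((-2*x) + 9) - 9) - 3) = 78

Step 1. [-6*((((-2*x) + 9) - 9) - 3) = 78] leading coefficient -6: divide by -6 ⇒ div: (((-2*x) + 9) - 9) - 3 = -13.
Step 2. [(((-2*x) + 9) - 9) - 3 = -13] the outer -3 inverts by adding 3, so sub: ((-2*x) + 9) - 9 = -10.
Step 3. [((-2*x) + 9) - 9 = -10] -9 is outermost — add 9 both sides. So sub: (-2*x) + 9 = -1.
Step 4. [(-2*x) + 9 = -1] subtract 9: x sits inside (… + 9). So sub: -2*x = -10.
Step 5. [-2*x = -10] -2 out front; divide by -2 ⇒ div: x = 5.

Answer: x ∈ {5}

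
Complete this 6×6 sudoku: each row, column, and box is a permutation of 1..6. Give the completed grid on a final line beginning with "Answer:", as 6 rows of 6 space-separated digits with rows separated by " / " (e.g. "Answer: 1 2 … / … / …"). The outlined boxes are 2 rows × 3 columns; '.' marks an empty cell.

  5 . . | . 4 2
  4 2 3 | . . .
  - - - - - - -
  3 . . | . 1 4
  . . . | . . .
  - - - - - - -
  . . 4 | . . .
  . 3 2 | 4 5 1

Step 1. [r3c4∈{2,5,6}] across row 3, 2 lands solely at r3c4 ⇒ r3c4=2.
Step 2. [r2c5∈{6}] nothing but 6 survives at r2c5. So r2c5=6.
Step 3. [r5c2∈{1,5,6}] row 5 places 5 nowhere but r5c2 ⇒ r5c2=5.
Step 4. [r3c2∈{6}] r3c2's peers cover all but 6. So r3c2=6.
Step 5. [r1c4∈{1,3}] across row 1, 3 lands solely at r1c4. So r1c4=3.
Step 6. [r5c4∈{6}] r5c4's peers cover all but 6 ⇒ r5c4=6.
Step 7. [r4c4∈{5}] r4c4's peers cover all but 5, so r4c4=5.
Step 8. [r4c3∈{1}] only 1 remains possible at r4c3 ⇒ r4c3=1.
Step 9. [r5c6∈{3}] only 3 remains possible at r5c6. So r5c6=3.
Step 10. [r2c4∈{1}] r2c4's peers cover all but 1, so r2c4=1.
Step 11. [r1c2∈{1}] r1c2 is down to just 1, so r1c2=1.
Step 12. [r3c3∈{5}] r3c3 is down to just 5. So r3c3=5.
Step 13. [r1c3∈{6}] r1c3's peers cover all but 6 ⇒ r1c3=6.
Step 14. [r5c5∈{2}] r5c5 is down to just 2 ⇒ r5c5=2.
Step 15. [r2c6∈{5}] nothing but 5 survives at r2c6. So r2c6=5.
Step 16. [r6c1∈{6}] r6c1 has the single candidate 6 ⇒ r6c1=6.
Step 17. [r5c1∈{1}] r5c1 is down to just 1, so r5c1=1.
Step 18. [r4c1∈{2}] r4c1 is down to just 2 ⇒ r4c1=2.
Step 19. [r4c5∈{3}] r4c5 has the single candidate 3 ⇒ r4c5=3.
Step 20. [r4c6∈{6}] only 6 remains possible at r4c6 ⇒ r4c6=6.
Step 21. [r4c2∈{4}] r4c2 has the single candidate 4. So r4c2=4.

Answer: 5 1 6 3 4 2 / 4 2 3 1 6 5 / 3 6 5 2 1 4 / 2 4 1 5 3 6 / 1 5 4 6 2 3 / 6 3 2 4 5 1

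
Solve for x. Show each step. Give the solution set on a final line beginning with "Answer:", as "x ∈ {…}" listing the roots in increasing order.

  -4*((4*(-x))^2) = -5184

Step 1. [-4*((4*(-x))^2) = -5184] leading coefficient -4: divide by -4. So div: (4*(-x))^2 = 1296.
Step 2. [(4*(-x))^2 = 1296] √ both sides: 1296 ≥ 0 gives two branches. So sqrt: 4*(-x) = 36 or -36.
Step 3. [4*(-x) = 36 or -36] 4·(inner) — divide through by 4, so div: -x = 9 or -9.
Step 4. [-x = 9 or -9] leading − — multiply by −1. So neg: x = -9 or 9.

Answer: x ∈ {-9, 9}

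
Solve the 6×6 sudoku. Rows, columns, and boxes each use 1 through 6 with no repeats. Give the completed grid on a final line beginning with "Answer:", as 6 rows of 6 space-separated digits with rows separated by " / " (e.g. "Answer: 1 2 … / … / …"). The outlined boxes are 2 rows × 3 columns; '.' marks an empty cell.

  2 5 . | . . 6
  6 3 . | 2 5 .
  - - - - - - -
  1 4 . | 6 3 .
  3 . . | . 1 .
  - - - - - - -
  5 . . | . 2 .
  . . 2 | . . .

Step 1. [r5c3∈{1,3,4,6}] in col 3, 3 fits only at r5c3. So r5c3=3.
Step 2. [r1c5∈{4}] r1c5 has the single candidate 4, so r1c5=4.
Step 3. [r2c6∈{1}] r2c6 has the single candidate 1 ⇒ r2c6=1.
Step 4. [r5c6∈{4}] r5c6 is down to just 4 ⇒ r5c6=4.
Step 5. [r5c2∈{1,6}] 6 has one home in row 5: r5c2 ⇒ r5c2=6.
Step 6. [r6c6∈{3,5}] r6c6 is the only open cell in col 6 admitting 3. So r6c6=3.
Step 7. [r6c4∈{1,5}] in row 6, 5 fits only at r6c4, so r6c4=5.
Step 8. [r3c3∈{5}] r3c3 has the single candidate 5 ⇒ r3c3=5.
Step 9. [r4c6∈{2,5}] 5 has one home in row 4: r4c6 ⇒ r4c6=5.
Step 10. [r1c3∈{1}] nothing but 1 survives at r1c3 ⇒ r1c3=1.
Step 11. [r2c3∈{4}] r2c3 has the single candidate 4, so r2c3=4.
Step 12. [r6c1∈{4}] r6c1 has the single candidate 4 ⇒ r6c1=4.
Step 13. [r4c4∈{4}] nothing but 4 survives at r4c4, so r4c4=4.
Step 14. [r3c6∈{2}] nothing but 2 survives at r3c6 ⇒ r3c6=2.
Step 15. [r1c4∈{3}] r1c4's peers cover all but 3. So r1c4=3.
Step 16. [r6c5∈{6}] only 6 remains possible at r6c5 ⇒ r6c5=6.
Step 17. [r6c2∈{1}] r6c2's peers cover all but 1 ⇒ r6c2=1.
Step 18. [r4c2∈{2}] r4c2 is down to just 2, so r4c2=2.
Step 19. [r4c3∈{6}] nothing but 6 survives at r4c3 ⇒ r4c3=6.
Step 20. [r5c4∈{1}] r5c4 has the single candidate 1 ⇒ r5c4=1.

Answer: 2 5 1 3 4 6 / 6 3 4 2 5 1 / 1 4 5 6 3 2 / 3 2 6 4 1 5 / 5 6 3 1 2 4 / 4 1 2 5 6 3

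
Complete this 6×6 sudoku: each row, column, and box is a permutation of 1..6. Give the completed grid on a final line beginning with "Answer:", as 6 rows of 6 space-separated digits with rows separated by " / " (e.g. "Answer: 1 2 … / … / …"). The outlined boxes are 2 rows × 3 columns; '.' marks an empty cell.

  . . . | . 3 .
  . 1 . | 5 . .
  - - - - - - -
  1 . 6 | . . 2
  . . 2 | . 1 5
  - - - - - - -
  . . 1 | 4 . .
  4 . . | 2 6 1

Step 1. [r3c2∈{3,4,5}] 5 has one home in row 3: r3c2. So r3c2=5.
Step 2. [r4c1∈{3}] nothing but 3 survives at r4c1, so r4c1=3.
Step 3. [r6c3∈{3,5}] r6c3 is the only open cell in row 6 admitting 5 ⇒ r6c3=5.
Step 4. [r1c3∈{4}] r1c3 is down to just 4. So r1c3=4.
Step 5. [r1c6∈{6}] r1c6's peers cover all but 6 ⇒ r1c6=6.
Step 6. [r1c2∈{2}] r1c2 is down to just 2 ⇒ r1c2=2.
Step 7. [r5c2∈{3,6}] in col 2, 6 fits only at r5c2. So r5c2=6.
Step 8. [r2c6∈{4}] nothing but 4 survives at r2c6, so r2c6=4.
Step 9. [r3c4∈{3}] only 3 remains possible at r3c4 ⇒ r3c4=3.
Step 10. [r1c4∈{1}] r1c4's peers cover all but 1. So r1c4=1.
Step 11. [r2c5∈{2}] only 2 remains possible at r2c5, so r2c5=2.
Step 12. [r5c6∈{3}] r5c6 is down to just 3, so r5c6=3.
Step 13. [r2c1∈{6}] r2c1 has the single candidate 6, so r2c1=6.
Step 14. [r3c5∈{4}] r3c5 is down to just 4, so r3c5=4.
Step 15. [r5c1∈{2}] r5c1 is down to just 2, so r5c1=2.
Step 16. [r1c1∈{5}] nothing but 5 survives at r1c1. So r1c1=5.
Step 17. [r2c3∈{3}] r2c3's peers cover all but 3. So r2c3=3.
Step 18. [r6c2∈{3}] r6c2 is down to just 3, so r6c2=3.
Step 19. [r5c5∈{5}] r5c5 has the single candidate 5. So r5c5=5.
Step 20. [r4c4∈{6}] r4c4 is down to just 6. So r4c4=6.
Step 21. [r4c2∈{4}] nothing but 4 survives at r4c2. So r4c2=4.

Answer: 5 2 4 1 3 6 / 6 1 3 5 2 4 / 1 5 6 3 4 2 / 3 4 2 6 1 5 / 2 6 1 4 5 3 / 4 3 5 2 6 1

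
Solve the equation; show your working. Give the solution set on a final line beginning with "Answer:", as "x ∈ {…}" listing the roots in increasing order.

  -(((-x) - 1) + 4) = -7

Step 1. [-(((-x) - 1) + 4) = -7] flip signs both sides ⇒ neg: ((-x) - 1) + 4 = 7.
Step 2. [((-x) - 1) + 4 = 7] +4 is outermost — subtract 4 both sides ⇒ sub: (-x) - 1 = 3.
Step 3. [(-x) - 1 = 3] the outer -1 inverts by adding 1. So sub: -x = 4.
Step 4. [-x = 4] leading − — multiply by −1, so neg: x = -4.

Answer: x ∈ {-4}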